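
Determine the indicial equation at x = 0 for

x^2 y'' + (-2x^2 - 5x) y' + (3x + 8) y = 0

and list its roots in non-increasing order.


Divide by x^2 to reach normal form y'' + P_1(x) y' + P_2(x) y = 0 with P_1(x) = -2 - 5/x and P_2(x) = 3/x + 8/x^2.
x = 0 is a singular point because the y'-coefficient -2 - 5/x has a pole at x = 0 and the y-coefficient 3/x + 8/x^2 has a pole at x = 0.
It is a regular singular point because x P_1(x) = p(x) = -2x - 5 and x^2 P_2(x) = q(x) = 3x + 8 are polynomials, hence analytic at x = 0.
p(0) = -5,  q(0) = 8.
Indicial equation: r(r-1) + p(0) r + q(0) = 0, i.e. r^2 + (p(0) - 1) r + q(0) = 0, i.e. r^2 - 6 r + 8 = 0.
Discriminant: (-6)^2 - 4(8) = 4, so r = (6 ± 2)/2.
Solving: r_1 = 4, r_2 = 2.

indicial: r^2 - 6 r + 8 = 0; roots r_1 = 4, r_2 = 2


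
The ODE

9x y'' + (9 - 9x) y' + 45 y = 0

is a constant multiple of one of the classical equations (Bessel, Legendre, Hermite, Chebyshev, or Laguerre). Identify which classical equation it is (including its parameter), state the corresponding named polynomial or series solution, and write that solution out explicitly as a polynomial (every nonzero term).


All three coefficients share the factor 9; dividing through by 9 gives  x y'' + (1 - x) y' + 5 y = 0.
This matches the Laguerre equation x y'' + (1 - x) y' + n y = 0 with n = 5; the polynomial solution is L_5(x).
With y = sum_k a_k x^k, matching x^k gives (k+1)k a_{k+1} + (k+1) a_{k+1} - k a_k + n a_k = 0, i.e. (k+1)^2 a_{k+1} = (k - n) a_k = (k - 5) a_k. The right side vanishes at k = 5, so the series terminates at degree 5.
Standard normalization L_n(0) = 1 gives a_0 = 1. Work upward with a_{k+1} = (k - 5) a_k / (k+1)^2:
  a_1 = (0 - 5)(1) / 1^2 = -5/1 = -5
  a_2 = (1 - 5)(-5) / 2^2 = 20/4 = 5
  a_3 = (2 - 5)(5) / 3^2 = -15/9 = -5/3
  a_4 = (3 - 5)(-5/3) / 4^2 = (10/3)/16 = 5/24
  a_5 = (4 - 5)(5/24) / 5^2 = (-5/24)/25 = -1/120
Hence L_5(x) = -x^5/120 + 5 x^4/24 - 5 x^3/3 + 5 x^2 - 5 x + 1.

L_5(x); series = -x^5/120 + 5 x^4/24 - 5 x^3/3 + 5 x^2 - 5 x + 1


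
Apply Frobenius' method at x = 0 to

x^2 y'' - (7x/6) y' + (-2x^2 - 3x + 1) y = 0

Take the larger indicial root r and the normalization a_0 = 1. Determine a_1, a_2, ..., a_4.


Write in Frobenius form y'' + (p(x)/x) y' + (q(x)/x^2) y = 0:
  p(x) = -7/6,  q(x) = -2x^2 - 3x + 1.
Indicial equation: r(r-1) + (-7/6) r + (1) = 0 -> roots r_1 = 3/2, r_2 = 2/3.
Take r = r_1 = 3/2. Let y(x) = x^r sum_{n>=0} a_n x^n with a_0 = 1.
Substitute y = x^r sum a_n x^n and match x^{r+n}. The recurrence is
  D(n) a_n - 3 a_{n-1} - 2 a_{n-2} = 0,  where D(n) = (r+n)(r+n-1) + (-7/6)(r+n) + (1).
  a_n = [3 a_{n-1} + 2 a_{n-2}] / D(n).
Since the indicial polynomial factors as (r - r_1)(r - r_2), D(n) = (r_1 + n - r_1)(r_1 + n - r_2) = n(n + 5/6).
Evaluating step by step (a_0 = 1):
  n = 1: D(1) = 1(1 + 5/6) = 11/6; numerator = 3(1) = 3; a_1 = (3)/(11/6) = 18/11
  n = 2: D(2) = 2(2 + 5/6) = 17/3; numerator = 3(18/11) + 2(1) = 76/11; a_2 = (76/11)/(17/3) = 228/187
  n = 3: D(3) = 3(3 + 5/6) = 23/2; numerator = 3(228/187) + 2(18/11) = 1296/187; a_3 = (1296/187)/(23/2) = 2592/4301
  n = 4: D(4) = 4(4 + 5/6) = 58/3; numerator = 3(2592/4301) + 2(228/187) = 18264/4301; a_4 = (18264/4301)/(58/3) = 27396/124729

r = 3/2; a_0 = 1; a_1 = 18/11; a_2 = 228/187; a_3 = 2592/4301; a_4 = 27396/124729


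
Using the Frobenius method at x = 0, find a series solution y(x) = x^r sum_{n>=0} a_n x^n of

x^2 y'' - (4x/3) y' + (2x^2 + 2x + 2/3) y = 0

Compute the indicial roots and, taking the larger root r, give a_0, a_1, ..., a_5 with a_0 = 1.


Write in Frobenius form y'' + (p(x)/x) y' + (q(x)/x^2) y = 0:
  p(x) = -4/3,  q(x) = 2x^2 + 2x + 2/3.
Indicial equation: r(r-1) + (-4/3) r + (2/3) = 0 -> roots r_1 = 2, r_2 = 1/3.
Take r = r_1 = 2. Let y(x) = x^r sum_{n>=0} a_n x^n with a_0 = 1.
Substitute y = x^r sum a_n x^n and match x^{r+n}. The recurrence is
  D(n) a_n + 2 a_{n-1} + 2 a_{n-2} = 0,  where D(n) = (r+n)(r+n-1) + (-4/3)(r+n) + (2/3).
  a_n = [-2 a_{n-1} - 2 a_{n-2}] / D(n).
Since the indicial polynomial factors as (r - r_1)(r - r_2), D(n) = (r_1 + n - r_1)(r_1 + n - r_2) = n(n + 5/3).
Evaluating step by step (a_0 = 1):
  n = 1: D(1) = 1(1 + 5/3) = 8/3; numerator = -2(1) = -2; a_1 = (-2)/(8/3) = -3/4
  n = 2: D(2) = 2(2 + 5/3) = 22/3; numerator = -2(-3/4) - 2(1) = -1/2; a_2 = (-1/2)/(22/3) = -3/44
  n = 3: D(3) = 3(3 + 5/3) = 14; numerator = -2(-3/44) - 2(-3/4) = 18/11; a_3 = (18/11)/(14) = 9/77
  n = 4: D(4) = 4(4 + 5/3) = 68/3; numerator = -2(9/77) - 2(-3/44) = -15/154; a_4 = (-15/154)/(68/3) = -45/10472
  n = 5: D(5) = 5(5 + 5/3) = 100/3; numerator = -2(-45/10472) - 2(9/77) = -1179/5236; a_5 = (-1179/5236)/(100/3) = -3537/523600

r = 2; a_0 = 1; a_1 = -3/4; a_2 = -3/44; a_3 = 9/77; a_4 = -45/10472; a_5 = -3537/523600


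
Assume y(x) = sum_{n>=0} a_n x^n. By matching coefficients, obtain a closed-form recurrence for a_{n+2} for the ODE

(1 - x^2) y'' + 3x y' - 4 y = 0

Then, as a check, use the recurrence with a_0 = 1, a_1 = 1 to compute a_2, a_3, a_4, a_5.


Substitute y = sum_n a_n x^n.
(1 - 1 x^2) y'' contributes (n+2)(n+1) a_{n+2} - n(n-1) a_n at x^n.
3 x y'(x) contributes 3 n a_n at x^n.
-4 y(x) contributes -4 a_n at x^n.
Matching x^n: (n+2)(n+1) a_{n+2} + (-n(n-1) + 3 n - 4) a_n = 0.
Thus a_{n+2} = (n(n-1) - 3 n + 4) / ((n+1)(n+2)) * a_n.

Check with a_0 = 1, a_1 = 1 (apply the recurrence for n = 0, 1, 2, 3): a_0 = 1, a_1 = 1, a_2 = 2, a_3 = 1/6, a_4 = 0, a_5 = 1/120.

a_(n+2) = (n(n-1) - 3 n + 4) / ((n+1)(n+2)) * a_n; check: a_0 = 1, a_1 = 1, a_2 = 2, a_3 = 1/6, a_4 = 0, a_5 = 1/120


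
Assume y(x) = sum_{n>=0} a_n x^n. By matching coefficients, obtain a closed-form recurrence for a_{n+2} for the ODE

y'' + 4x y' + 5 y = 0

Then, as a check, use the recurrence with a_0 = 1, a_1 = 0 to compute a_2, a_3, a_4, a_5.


Substitute y = sum_n a_n x^n.
y''(x) has coefficient (n+2)(n+1) a_{n+2} at x^n;
4 x y'(x) has coefficient 4 n a_n at x^n (shift);
5 y(x) has coefficient 5 a_n at x^n.
Matching x^n: (n+2)(n+1) a_{n+2} + (4n + 5) a_n = 0.
Thus a_{n+2} = (-4n - 5) / ((n+1)(n+2)) * a_n.

Check with a_0 = 1, a_1 = 0 (apply the recurrence for n = 0, 1, 2, 3): a_0 = 1, a_1 = 0, a_2 = -5/2, a_3 = 0, a_4 = 65/24, a_5 = 0.

a_(n+2) = (-4n - 5) / ((n+1)(n+2)) * a_n; check: a_0 = 1, a_1 = 0, a_2 = -5/2, a_3 = 0, a_4 = 65/24, a_5 = 0


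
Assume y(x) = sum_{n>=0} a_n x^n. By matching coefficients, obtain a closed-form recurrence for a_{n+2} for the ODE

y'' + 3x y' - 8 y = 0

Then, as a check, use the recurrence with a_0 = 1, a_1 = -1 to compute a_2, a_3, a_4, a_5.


Substitute y = sum_n a_n x^n.
y''(x) has coefficient (n+2)(n+1) a_{n+2} at x^n;
3 x y'(x) has coefficient 3 n a_n at x^n (shift);
-8 y(x) has coefficient -8 a_n at x^n.
Matching x^n: (n+2)(n+1) a_{n+2} + (3n - 8) a_n = 0.
Thus a_{n+2} = (-3n + 8) / ((n+1)(n+2)) * a_n.

Check with a_0 = 1, a_1 = -1 (apply the recurrence for n = 0, 1, 2, 3): a_0 = 1, a_1 = -1, a_2 = 4, a_3 = -5/6, a_4 = 2/3, a_5 = 1/24.

a_(n+2) = (-3n + 8) / ((n+1)(n+2)) * a_n; check: a_0 = 1, a_1 = -1, a_2 = 4, a_3 = -5/6, a_4 = 2/3, a_5 = 1/24


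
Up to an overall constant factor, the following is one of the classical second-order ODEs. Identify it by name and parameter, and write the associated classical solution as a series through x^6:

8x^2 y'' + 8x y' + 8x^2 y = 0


All three coefficients share the factor 8; dividing through by 8 gives  x^2 y'' + x y' + x^2 y = 0.
This matches the Bessel equation x^2 y'' + x y' + (x^2 - nu^2) y = 0 with nu^2 = 0, so nu = 0; the solution bounded at x = 0 is J_0(x).
Frobenius at x = 0: indicial roots ±nu; for r = nu the recurrence k(k + 2nu) c_k = -c_{k-2} gives the standard series J_nu(x) = sum_{k>=0} (-1)^k / (k! (k+nu)!) (x/2)^(2k+nu). Evaluate the first 4 terms:
  k = 0: (-1)^0 / (0! * 0! * 2^0) x^0 = 1/(1*1*1) x^0 = (1) x^0
  k = 1: (-1)^1 / (1! * 1! * 2^2) x^2 = -1/(1*1*4) x^2 = (-1/4) x^2
  k = 2: (-1)^2 / (2! * 2! * 2^4) x^4 = 1/(2*2*16) x^4 = (1/64) x^4
  k = 3: (-1)^3 / (3! * 3! * 2^6) x^6 = -1/(6*6*64) x^6 = (-1/2304) x^6
Hence J_0(x) = -x^6/2304 + x^4/64 - x^2/4 + 1 + ....

J_0(x); series = -x^6/2304 + x^4/64 - x^2/4 + 1


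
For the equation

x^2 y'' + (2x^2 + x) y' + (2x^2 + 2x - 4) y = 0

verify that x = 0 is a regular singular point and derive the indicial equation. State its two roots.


Divide by x^2 to reach normal form y'' + P_1(x) y' + P_2(x) y = 0 with P_1(x) = 2 + 1/x and P_2(x) = 2 + 2/x - 4/x^2.
x = 0 is a singular point because the y'-coefficient 2 + 1/x has a pole at x = 0 and the y-coefficient 2 + 2/x - 4/x^2 has a pole at x = 0.
It is a regular singular point because x P_1(x) = p(x) = 2x + 1 and x^2 P_2(x) = q(x) = 2x^2 + 2x - 4 are polynomials, hence analytic at x = 0.
p(0) = 1,  q(0) = -4.
Indicial equation: r(r-1) + p(0) r + q(0) = 0, i.e. r^2 + (p(0) - 1) r + q(0) = 0, i.e. r^2 - 4 = 0.
Discriminant: (0)^2 - 4(-4) = 16, so r = (0 ± 4)/2.
Solving: r_1 = 2, r_2 = -2.

indicial: r^2 - 4 = 0; roots r_1 = 2, r_2 = -2


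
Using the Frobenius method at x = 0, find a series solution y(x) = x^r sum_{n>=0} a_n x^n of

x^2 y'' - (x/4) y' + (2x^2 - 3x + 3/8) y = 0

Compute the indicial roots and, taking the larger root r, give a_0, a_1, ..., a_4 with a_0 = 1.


Write in Frobenius form y'' + (p(x)/x) y' + (q(x)/x^2) y = 0:
  p(x) = -1/4,  q(x) = 2x^2 - 3x + 3/8.
Indicial equation: r(r-1) + (-1/4) r + (3/8) = 0 -> roots r_1 = 3/4, r_2 = 1/2.
Take r = r_1 = 3/4. Let y(x) = x^r sum_{n>=0} a_n x^n with a_0 = 1.
Substitute y = x^r sum a_n x^n and match x^{r+n}. The recurrence is
  D(n) a_n - 3 a_{n-1} + 2 a_{n-2} = 0,  where D(n) = (r+n)(r+n-1) + (-1/4)(r+n) + (3/8).
  a_n = [3 a_{n-1} - 2 a_{n-2}] / D(n).
Since the indicial polynomial factors as (r - r_1)(r - r_2), D(n) = (r_1 + n - r_1)(r_1 + n - r_2) = n(n + 1/4).
Evaluating step by step (a_0 = 1):
  n = 1: D(1) = 1(1 + 1/4) = 5/4; numerator = 3(1) = 3; a_1 = (3)/(5/4) = 12/5
  n = 2: D(2) = 2(2 + 1/4) = 9/2; numerator = 3(12/5) - 2(1) = 26/5; a_2 = (26/5)/(9/2) = 52/45
  n = 3: D(3) = 3(3 + 1/4) = 39/4; numerator = 3(52/45) - 2(12/5) = -4/3; a_3 = (-4/3)/(39/4) = -16/117
  n = 4: D(4) = 4(4 + 1/4) = 17; numerator = 3(-16/117) - 2(52/45) = -1592/585; a_4 = (-1592/585)/(17) = -1592/9945

r = 3/4; a_0 = 1; a_1 = 12/5; a_2 = 52/45; a_3 = -16/117; a_4 = -1592/9945


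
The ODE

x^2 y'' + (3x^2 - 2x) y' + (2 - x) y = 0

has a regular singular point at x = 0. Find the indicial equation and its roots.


Divide by x^2 to reach normal form y'' + P_1(x) y' + P_2(x) y = 0 with P_1(x) = 3 - 2/x and P_2(x) = -1/x + 2/x^2.
x = 0 is a singular point because the y'-coefficient 3 - 2/x has a pole at x = 0 and the y-coefficient -1/x + 2/x^2 has a pole at x = 0.
It is a regular singular point because x P_1(x) = p(x) = 3x - 2 and x^2 P_2(x) = q(x) = 2 - x are polynomials, hence analytic at x = 0.
p(0) = -2,  q(0) = 2.
Indicial equation: r(r-1) + p(0) r + q(0) = 0, i.e. r^2 + (p(0) - 1) r + q(0) = 0, i.e. r^2 - 3 r + 2 = 0.
Discriminant: (-3)^2 - 4(2) = 1, so r = (3 ± 1)/2.
Solving: r_1 = 2, r_2 = 1.

indicial: r^2 - 3 r + 2 = 0; roots r_1 = 2, r_2 = 1


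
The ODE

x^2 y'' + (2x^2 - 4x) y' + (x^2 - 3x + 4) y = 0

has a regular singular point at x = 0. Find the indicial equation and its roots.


Divide by x^2 to reach normal form y'' + P_1(x) y' + P_2(x) y = 0 with P_1(x) = 2 - 4/x and P_2(x) = 1 - 3/x + 4/x^2.
x = 0 is a singular point because the y'-coefficient 2 - 4/x has a pole at x = 0 and the y-coefficient 1 - 3/x + 4/x^2 has a pole at x = 0.
It is a regular singular point because x P_1(x) = p(x) = 2x - 4 and x^2 P_2(x) = q(x) = x^2 - 3x + 4 are polynomials, hence analytic at x = 0.
p(0) = -4,  q(0) = 4.
Indicial equation: r(r-1) + p(0) r + q(0) = 0, i.e. r^2 + (p(0) - 1) r + q(0) = 0, i.e. r^2 - 5 r + 4 = 0.
Discriminant: (-5)^2 - 4(4) = 9, so r = (5 ± 3)/2.
Solving: r_1 = 4, r_2 = 1.

indicial: r^2 - 5 r + 4 = 0; roots r_1 = 4, r_2 = 1


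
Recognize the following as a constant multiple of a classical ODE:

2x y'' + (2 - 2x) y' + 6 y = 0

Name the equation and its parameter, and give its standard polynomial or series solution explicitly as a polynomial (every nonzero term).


All three coefficients share the factor 2; dividing through by 2 gives  x y'' + (1 - x) y' + 3 y = 0.
This matches the Laguerre equation x y'' + (1 - x) y' + n y = 0 with n = 3; the polynomial solution is L_3(x).
With y = sum_k a_k x^k, matching x^k gives (k+1)k a_{k+1} + (k+1) a_{k+1} - k a_k + n a_k = 0, i.e. (k+1)^2 a_{k+1} = (k - n) a_k = (k - 3) a_k. The right side vanishes at k = 3, so the series terminates at degree 3.
Standard normalization L_n(0) = 1 gives a_0 = 1. Work upward with a_{k+1} = (k - 3) a_k / (k+1)^2:
  a_1 = (0 - 3)(1) / 1^2 = -3/1 = -3
  a_2 = (1 - 3)(-3) / 2^2 = 6/4 = 3/2
  a_3 = (2 - 3)(3/2) / 3^2 = (-3/2)/9 = -1/6
Hence L_3(x) = -x^3/6 + 3 x^2/2 - 3 x + 1.

L_3(x); series = -x^3/6 + 3 x^2/2 - 3 x + 1


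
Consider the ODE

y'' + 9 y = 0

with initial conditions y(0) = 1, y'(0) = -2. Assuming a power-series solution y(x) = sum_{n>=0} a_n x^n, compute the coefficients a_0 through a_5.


Ansatz: y(x) = sum_{n>=0} a_n x^n, so y'(x) = sum_{n>=1} n a_n x^(n-1) and y''(x) = sum_{n>=2} n(n-1) a_n x^(n-2).
Substitute into P(x) y'' + Q(x) y' + R(x) y = 0 with P(x) = 1, Q(x) = 0, R(x) = 9, and match powers of x.
Initial conditions: a_0 = 1, a_1 = -2.
Setting the coefficient of each power of x to zero and solving order by order (substituting the coefficients already found):
  x^0: 2 a_2 + 9 a_0 = 0  ->  2 a_2 = -9 a_0 = -9  ->  a_2 = -9/2
  x^1: 6 a_3 + 9 a_1 = 0  ->  6 a_3 = -9 a_1 = 18  ->  a_3 = 3
  x^2: 12 a_4 + 9 a_2 = 0  ->  12 a_4 = -9 a_2 = 81/2  ->  a_4 = 27/8
  x^3: 20 a_5 + 9 a_3 = 0  ->  20 a_5 = -9 a_3 = -27  ->  a_5 = -27/20
Truncated series: y(x) = 1 - 2 x - (9/2) x^2 + 3 x^3 + (27/8) x^4 - (27/20) x^5 + O(x^6).

a_0 = 1; a_1 = -2; a_2 = -9/2; a_3 = 3; a_4 = 27/8; a_5 = -27/20


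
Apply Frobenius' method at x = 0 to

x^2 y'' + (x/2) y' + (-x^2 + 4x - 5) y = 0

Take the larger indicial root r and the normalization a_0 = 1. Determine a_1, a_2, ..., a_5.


Write in Frobenius form y'' + (p(x)/x) y' + (q(x)/x^2) y = 0:
  p(x) = 1/2,  q(x) = -x^2 + 4x - 5.
Indicial equation: r(r-1) + (1/2) r + (-5) = 0 -> roots r_1 = 5/2, r_2 = -2.
Take r = r_1 = 5/2. Let y(x) = x^r sum_{n>=0} a_n x^n with a_0 = 1.
Substitute y = x^r sum a_n x^n and match x^{r+n}. The recurrence is
  D(n) a_n + 4 a_{n-1} - 1 a_{n-2} = 0,  where D(n) = (r+n)(r+n-1) + (1/2)(r+n) + (-5).
  a_n = [-4 a_{n-1} + 1 a_{n-2}] / D(n).
Since the indicial polynomial factors as (r - r_1)(r - r_2), D(n) = (r_1 + n - r_1)(r_1 + n - r_2) = n(n + 9/2).
Evaluating step by step (a_0 = 1):
  n = 1: D(1) = 1(1 + 9/2) = 11/2; numerator = -4(1) = -4; a_1 = (-4)/(11/2) = -8/11
  n = 2: D(2) = 2(2 + 9/2) = 13; numerator = -4(-8/11) + 1(1) = 43/11; a_2 = (43/11)/(13) = 43/143
  n = 3: D(3) = 3(3 + 9/2) = 45/2; numerator = -4(43/143) + 1(-8/11) = -276/143; a_3 = (-276/143)/(45/2) = -184/2145
  n = 4: D(4) = 4(4 + 9/2) = 34; numerator = -4(-184/2145) + 1(43/143) = 1381/2145; a_4 = (1381/2145)/(34) = 1381/72930
  n = 5: D(5) = 5(5 + 9/2) = 95/2; numerator = -4(1381/72930) + 1(-184/2145) = -1178/7293; a_5 = (-1178/7293)/(95/2) = -124/36465

r = 5/2; a_0 = 1; a_1 = -8/11; a_2 = 43/143; a_3 = -184/2145; a_4 = 1381/72930; a_5 = -124/36465


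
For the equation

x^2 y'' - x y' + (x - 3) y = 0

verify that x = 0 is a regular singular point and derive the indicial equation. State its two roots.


Divide by x^2 to reach normal form y'' + P_1(x) y' + P_2(x) y = 0 with P_1(x) = -1/x and P_2(x) = 1/x - 3/x^2.
x = 0 is a singular point because the y'-coefficient -1/x has a pole at x = 0 and the y-coefficient 1/x - 3/x^2 has a pole at x = 0.
It is a regular singular point because x P_1(x) = p(x) = -1 and x^2 P_2(x) = q(x) = x - 3 are polynomials, hence analytic at x = 0.
p(0) = -1,  q(0) = -3.
Indicial equation: r(r-1) + p(0) r + q(0) = 0, i.e. r^2 + (p(0) - 1) r + q(0) = 0, i.e. r^2 - 2 r - 3 = 0.
Discriminant: (-2)^2 - 4(-3) = 16, so r = (2 ± 4)/2.
Solving: r_1 = 3, r_2 = -1.

indicial: r^2 - 2 r - 3 = 0; roots r_1 = 3, r_2 = -1


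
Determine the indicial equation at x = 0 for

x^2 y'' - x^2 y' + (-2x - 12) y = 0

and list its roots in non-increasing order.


Divide by x^2 to reach normal form y'' + P_1(x) y' + P_2(x) y = 0 with P_1(x) = -1 and P_2(x) = -2/x - 12/x^2.
x = 0 is a singular point because the y-coefficient -2/x - 12/x^2 has a pole at x = 0.
It is a regular singular point because x P_1(x) = p(x) = -x and x^2 P_2(x) = q(x) = -2x - 12 are polynomials, hence analytic at x = 0.
p(0) = 0,  q(0) = -12.
Indicial equation: r(r-1) + p(0) r + q(0) = 0, i.e. r^2 + (p(0) - 1) r + q(0) = 0, i.e. r^2 - 1 r - 12 = 0.
Discriminant: (-1)^2 - 4(-12) = 49, so r = (1 ± 7)/2.
Solving: r_1 = 4, r_2 = -3.

indicial: r^2 - 1 r - 12 = 0; roots r_1 = 4, r_2 = -3


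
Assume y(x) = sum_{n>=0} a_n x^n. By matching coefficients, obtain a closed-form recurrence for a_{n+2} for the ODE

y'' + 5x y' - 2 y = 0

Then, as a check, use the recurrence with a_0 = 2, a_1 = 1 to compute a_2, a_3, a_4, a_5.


Substitute y = sum_n a_n x^n.
y''(x) has coefficient (n+2)(n+1) a_{n+2} at x^n;
5 x y'(x) has coefficient 5 n a_n at x^n (shift);
-2 y(x) has coefficient -2 a_n at x^n.
Matching x^n: (n+2)(n+1) a_{n+2} + (5n - 2) a_n = 0.
Thus a_{n+2} = (-5n + 2) / ((n+1)(n+2)) * a_n.

Check with a_0 = 2, a_1 = 1 (apply the recurrence for n = 0, 1, 2, 3): a_0 = 2, a_1 = 1, a_2 = 2, a_3 = -1/2, a_4 = -4/3, a_5 = 13/40.

a_(n+2) = (-5n + 2) / ((n+1)(n+2)) * a_n; check: a_0 = 2, a_1 = 1, a_2 = 2, a_3 = -1/2, a_4 = -4/3, a_5 = 13/40


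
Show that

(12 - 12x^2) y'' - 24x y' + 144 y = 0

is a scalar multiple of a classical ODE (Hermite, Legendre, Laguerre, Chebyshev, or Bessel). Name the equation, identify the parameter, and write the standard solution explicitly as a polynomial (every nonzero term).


All three coefficients share the factor 12; dividing through by 12 gives  (1 - x^2) y'' - 2x y' + 12 y = 0.
This matches the Legendre equation (1 - x^2) y'' - 2x y' + n(n+1) y = 0 (note the -2x y' term) with n(n+1) = 12, so n = 3; the polynomial solution is P_3(x).
With y = sum_k a_k x^k, matching x^k gives (k+2)(k+1) a_{k+2} = [k(k+1) - n(n+1)] a_k = (k - 3)(k + 4) a_k. The right side vanishes at k = 3, so the series with the parity of 3 terminates at degree 3.
Standard normalization (P_n(1) = 1): leading coefficient (2n)!/(2^n (n!)^2) = 720/(8*36) = 5/2, so a_3 = 5/2. Work downward with a_k = (k+1)(k+2) a_{k+2} / ((k - 3)(k + 4)):
  a_1 = (2)(3)(5/2) / ((1 - 3)(1 + 4)) = 15/(-10) = -3/2
Hence P_3(x) = 5 x^3/2 - 3 x/2.

P_3(x); series = 5 x^3/2 - 3 x/2


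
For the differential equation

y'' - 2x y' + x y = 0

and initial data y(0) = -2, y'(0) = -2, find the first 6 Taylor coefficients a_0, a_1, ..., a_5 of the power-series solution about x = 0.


Ansatz: y(x) = sum_{n>=0} a_n x^n, so y'(x) = sum_{n>=1} n a_n x^(n-1) and y''(x) = sum_{n>=2} n(n-1) a_n x^(n-2).
Substitute into P(x) y'' + Q(x) y' + R(x) y = 0 with P(x) = 1, Q(x) = -2x, R(x) = x, and match powers of x.
Initial conditions: a_0 = -2, a_1 = -2.
Setting the coefficient of each power of x to zero and solving order by order (substituting the coefficients already found):
  x^0: 2 a_2 = 0  ->  a_2 = 0
  x^1: 6 a_3 - 2 a_1 + a_0 = 0  ->  6 a_3 = 2 a_1 - a_0 = -2  ->  a_3 = -1/3
  x^2: 12 a_4 - 4 a_2 + a_1 = 0  ->  12 a_4 = 4 a_2 - a_1 = 2  ->  a_4 = 1/6
  x^3: 20 a_5 - 6 a_3 + a_2 = 0  ->  20 a_5 = 6 a_3 - a_2 = -2  ->  a_5 = -1/10
Truncated series: y(x) = -2 - 2 x - (1/3) x^3 + (1/6) x^4 - (1/10) x^5 + O(x^6).

a_0 = -2; a_1 = -2; a_2 = 0; a_3 = -1/3; a_4 = 1/6; a_5 = -1/10


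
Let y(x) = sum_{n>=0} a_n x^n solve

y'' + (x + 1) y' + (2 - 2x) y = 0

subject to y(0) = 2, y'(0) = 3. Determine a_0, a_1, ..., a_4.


Ansatz: y(x) = sum_{n>=0} a_n x^n, so y'(x) = sum_{n>=1} n a_n x^(n-1) and y''(x) = sum_{n>=2} n(n-1) a_n x^(n-2).
Substitute into P(x) y'' + Q(x) y' + R(x) y = 0 with P(x) = 1, Q(x) = x + 1, R(x) = 2 - 2x, and match powers of x.
Initial conditions: a_0 = 2, a_1 = 3.
Setting the coefficient of each power of x to zero and solving order by order (substituting the coefficients already found):
  x^0: 2 a_2 + a_1 + 2 a_0 = 0  ->  2 a_2 = -a_1 - 2 a_0 = -7  ->  a_2 = -7/2
  x^1: 6 a_3 + 2 a_2 + 3 a_1 - 2 a_0 = 0  ->  6 a_3 = -2 a_2 - 3 a_1 + 2 a_0 = 2  ->  a_3 = 1/3
  x^2: 12 a_4 + 3 a_3 + 4 a_2 - 2 a_1 = 0  ->  12 a_4 = -3 a_3 - 4 a_2 + 2 a_1 = 19  ->  a_4 = 19/12
Truncated series: y(x) = 2 + 3 x - (7/2) x^2 + (1/3) x^3 + (19/12) x^4 + O(x^5).

a_0 = 2; a_1 = 3; a_2 = -7/2; a_3 = 1/3; a_4 = 19/12


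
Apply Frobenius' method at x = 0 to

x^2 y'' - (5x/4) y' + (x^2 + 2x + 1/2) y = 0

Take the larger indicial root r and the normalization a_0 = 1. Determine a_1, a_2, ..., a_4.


Write in Frobenius form y'' + (p(x)/x) y' + (q(x)/x^2) y = 0:
  p(x) = -5/4,  q(x) = x^2 + 2x + 1/2.
Indicial equation: r(r-1) + (-5/4) r + (1/2) = 0 -> roots r_1 = 2, r_2 = 1/4.
Take r = r_1 = 2. Let y(x) = x^r sum_{n>=0} a_n x^n with a_0 = 1.
Substitute y = x^r sum a_n x^n and match x^{r+n}. The recurrence is
  D(n) a_n + 2 a_{n-1} + 1 a_{n-2} = 0,  where D(n) = (r+n)(r+n-1) + (-5/4)(r+n) + (1/2).
  a_n = [-2 a_{n-1} - 1 a_{n-2}] / D(n).
Since the indicial polynomial factors as (r - r_1)(r - r_2), D(n) = (r_1 + n - r_1)(r_1 + n - r_2) = n(n + 7/4).
Evaluating step by step (a_0 = 1):
  n = 1: D(1) = 1(1 + 7/4) = 11/4; numerator = -2(1) = -2; a_1 = (-2)/(11/4) = -8/11
  n = 2: D(2) = 2(2 + 7/4) = 15/2; numerator = -2(-8/11) - 1(1) = 5/11; a_2 = (5/11)/(15/2) = 2/33
  n = 3: D(3) = 3(3 + 7/4) = 57/4; numerator = -2(2/33) - 1(-8/11) = 20/33; a_3 = (20/33)/(57/4) = 80/1881
  n = 4: D(4) = 4(4 + 7/4) = 23; numerator = -2(80/1881) - 1(2/33) = -274/1881; a_4 = (-274/1881)/(23) = -274/43263

r = 2; a_0 = 1; a_1 = -8/11; a_2 = 2/33; a_3 = 80/1881; a_4 = -274/43263


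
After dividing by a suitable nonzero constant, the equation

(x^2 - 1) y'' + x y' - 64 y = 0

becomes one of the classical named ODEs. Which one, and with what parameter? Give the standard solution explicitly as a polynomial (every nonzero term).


All three coefficients share the factor -1; dividing through by -1 gives  (1 - x^2) y'' - x y' + 64 y = 0.
This matches the Chebyshev equation (1 - x^2) y'' - x y' + n^2 y = 0 (note the -x y' term, not -2x y') with n^2 = 64, so n = 8; the polynomial solution is T_8(x).
With y = sum_k a_k x^k, matching x^k gives (k+2)(k+1) a_{k+2} = (k^2 - n^2) a_k = (k - 8)(k + 8) a_k. The right side vanishes at k = 8, so the series with the parity of 8 terminates at degree 8.
Standard normalization: leading coefficient of T_n is 2^(n-1), so a_8 = 2^7 = 128. Work downward with a_k = (k+1)(k+2) a_{k+2} / ((k - 8)(k + 8)):
  a_6 = (7)(8)(128) / ((6 - 8)(6 + 8)) = 7168/(-28) = -256
  a_4 = (5)(6)(-256) / ((4 - 8)(4 + 8)) = -7680/(-48) = 160
  a_2 = (3)(4)(160) / ((2 - 8)(2 + 8)) = 1920/(-60) = -32
  a_0 = (1)(2)(-32) / ((0 - 8)(0 + 8)) = -64/(-64) = 1
Hence T_8(x) = 128 x^8 - 256 x^6 + 160 x^4 - 32 x^2 + 1.

T_8(x); series = 128 x^8 - 256 x^6 + 160 x^4 - 32 x^2 + 1


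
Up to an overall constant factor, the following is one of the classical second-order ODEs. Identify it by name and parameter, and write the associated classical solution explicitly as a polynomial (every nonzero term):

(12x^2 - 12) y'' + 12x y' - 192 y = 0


All three coefficients share the factor -12; dividing through by -12 gives  (1 - x^2) y'' - x y' + 16 y = 0.
This matches the Chebyshev equation (1 - x^2) y'' - x y' + n^2 y = 0 (note the -x y' term, not -2x y') with n^2 = 16, so n = 4; the polynomial solution is T_4(x).
With y = sum_k a_k x^k, matching x^k gives (k+2)(k+1) a_{k+2} = (k^2 - n^2) a_k = (k - 4)(k + 4) a_k. The right side vanishes at k = 4, so the series with the parity of 4 terminates at degree 4.
Standard normalization: leading coefficient of T_n is 2^(n-1), so a_4 = 2^3 = 8. Work downward with a_k = (k+1)(k+2) a_{k+2} / ((k - 4)(k + 4)):
  a_2 = (3)(4)(8) / ((2 - 4)(2 + 4)) = 96/(-12) = -8
  a_0 = (1)(2)(-8) / ((0 - 4)(0 + 4)) = -16/(-16) = 1
Hence T_4(x) = 8 x^4 - 8 x^2 + 1.

T_4(x); series = 8 x^4 - 8 x^2 + 1


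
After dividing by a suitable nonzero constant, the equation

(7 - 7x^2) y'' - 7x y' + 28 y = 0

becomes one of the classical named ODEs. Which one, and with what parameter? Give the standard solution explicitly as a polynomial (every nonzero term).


All three coefficients share the factor 7; dividing through by 7 gives  (1 - x^2) y'' - x y' + 4 y = 0.
This matches the Chebyshev equation (1 - x^2) y'' - x y' + n^2 y = 0 (note the -x y' term, not -2x y') with n^2 = 4, so n = 2; the polynomial solution is T_2(x).
With y = sum_k a_k x^k, matching x^k gives (k+2)(k+1) a_{k+2} = (k^2 - n^2) a_k = (k - 2)(k + 2) a_k. The right side vanishes at k = 2, so the series with the parity of 2 terminates at degree 2.
Standard normalization: leading coefficient of T_n is 2^(n-1), so a_2 = 2^1 = 2. Work downward with a_k = (k+1)(k+2) a_{k+2} / ((k - 2)(k + 2)):
  a_0 = (1)(2)(2) / ((0 - 2)(0 + 2)) = 4/(-4) = -1
Hence T_2(x) = 2 x^2 - 1.

T_2(x); series = 2 x^2 - 1


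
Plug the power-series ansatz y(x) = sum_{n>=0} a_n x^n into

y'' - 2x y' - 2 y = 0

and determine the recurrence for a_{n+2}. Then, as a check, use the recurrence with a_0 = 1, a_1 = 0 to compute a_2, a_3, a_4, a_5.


Substitute y = sum_n a_n x^n.
y''(x) has coefficient (n+2)(n+1) a_{n+2} at x^n;
-2 x y'(x) has coefficient -2 n a_n at x^n (shift);
-2 y(x) has coefficient -2 a_n at x^n.
Matching x^n: (n+2)(n+1) a_{n+2} + (-2n - 2) a_n = 0.
Thus a_{n+2} = (2n + 2) / ((n+1)(n+2)) * a_n.

Check with a_0 = 1, a_1 = 0 (apply the recurrence for n = 0, 1, 2, 3): a_0 = 1, a_1 = 0, a_2 = 1, a_3 = 0, a_4 = 1/2, a_5 = 0.

a_(n+2) = (2n + 2) / ((n+1)(n+2)) * a_n; check: a_0 = 1, a_1 = 0, a_2 = 1, a_3 = 0, a_4 = 1/2, a_5 = 0


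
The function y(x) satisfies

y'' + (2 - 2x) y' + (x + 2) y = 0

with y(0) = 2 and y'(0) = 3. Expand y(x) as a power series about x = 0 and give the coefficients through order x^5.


Ansatz: y(x) = sum_{n>=0} a_n x^n, so y'(x) = sum_{n>=1} n a_n x^(n-1) and y''(x) = sum_{n>=2} n(n-1) a_n x^(n-2).
Substitute into P(x) y'' + Q(x) y' + R(x) y = 0 with P(x) = 1, Q(x) = 2 - 2x, R(x) = x + 2, and match powers of x.
Initial conditions: a_0 = 2, a_1 = 3.
Setting the coefficient of each power of x to zero and solving order by order (substituting the coefficients already found):
  x^0: 2 a_2 + 2 a_1 + 2 a_0 = 0  ->  2 a_2 = -2 a_1 - 2 a_0 = -10  ->  a_2 = -5
  x^1: 6 a_3 + 4 a_2 + a_0 = 0  ->  6 a_3 = -4 a_2 - a_0 = 18  ->  a_3 = 3
  x^2: 12 a_4 + 6 a_3 - 2 a_2 + a_1 = 0  ->  12 a_4 = -6 a_3 + 2 a_2 - a_1 = -31  ->  a_4 = -31/12
  x^3: 20 a_5 + 8 a_4 - 4 a_3 + a_2 = 0  ->  20 a_5 = -8 a_4 + 4 a_3 - a_2 = 113/3  ->  a_5 = 113/60
Truncated series: y(x) = 2 + 3 x - 5 x^2 + 3 x^3 - (31/12) x^4 + (113/60) x^5 + O(x^6).

a_0 = 2; a_1 = 3; a_2 = -5; a_3 = 3; a_4 = -31/12; a_5 = 113/60


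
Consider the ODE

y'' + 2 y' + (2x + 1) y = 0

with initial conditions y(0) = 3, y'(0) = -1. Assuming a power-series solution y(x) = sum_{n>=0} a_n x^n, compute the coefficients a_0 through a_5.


Ansatz: y(x) = sum_{n>=0} a_n x^n, so y'(x) = sum_{n>=1} n a_n x^(n-1) and y''(x) = sum_{n>=2} n(n-1) a_n x^(n-2).
Substitute into P(x) y'' + Q(x) y' + R(x) y = 0 with P(x) = 1, Q(x) = 2, R(x) = 2x + 1, and match powers of x.
Initial conditions: a_0 = 3, a_1 = -1.
Setting the coefficient of each power of x to zero and solving order by order (substituting the coefficients already found):
  x^0: 2 a_2 + 2 a_1 + a_0 = 0  ->  2 a_2 = -2 a_1 - a_0 = -1  ->  a_2 = -1/2
  x^1: 6 a_3 + 4 a_2 + a_1 + 2 a_0 = 0  ->  6 a_3 = -4 a_2 - a_1 - 2 a_0 = -3  ->  a_3 = -1/2
  x^2: 12 a_4 + 6 a_3 + a_2 + 2 a_1 = 0  ->  12 a_4 = -6 a_3 - a_2 - 2 a_1 = 11/2  ->  a_4 = 11/24
  x^3: 20 a_5 + 8 a_4 + a_3 + 2 a_2 = 0  ->  20 a_5 = -8 a_4 - a_3 - 2 a_2 = -13/6  ->  a_5 = -13/120
Truncated series: y(x) = 3 - x - (1/2) x^2 - (1/2) x^3 + (11/24) x^4 - (13/120) x^5 + O(x^6).

a_0 = 3; a_1 = -1; a_2 = -1/2; a_3 = -1/2; a_4 = 11/24; a_5 = -13/120


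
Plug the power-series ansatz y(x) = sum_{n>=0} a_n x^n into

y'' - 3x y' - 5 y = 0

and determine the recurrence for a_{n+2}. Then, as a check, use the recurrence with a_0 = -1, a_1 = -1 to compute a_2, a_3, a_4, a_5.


Substitute y = sum_n a_n x^n.
y''(x) has coefficient (n+2)(n+1) a_{n+2} at x^n;
-3 x y'(x) has coefficient -3 n a_n at x^n (shift);
-5 y(x) has coefficient -5 a_n at x^n.
Matching x^n: (n+2)(n+1) a_{n+2} + (-3n - 5) a_n = 0.
Thus a_{n+2} = (3n + 5) / ((n+1)(n+2)) * a_n.

Check with a_0 = -1, a_1 = -1 (apply the recurrence for n = 0, 1, 2, 3): a_0 = -1, a_1 = -1, a_2 = -5/2, a_3 = -4/3, a_4 = -55/24, a_5 = -14/15.

a_(n+2) = (3n + 5) / ((n+1)(n+2)) * a_n; check: a_0 = -1, a_1 = -1, a_2 = -5/2, a_3 = -4/3, a_4 = -55/24, a_5 = -14/15


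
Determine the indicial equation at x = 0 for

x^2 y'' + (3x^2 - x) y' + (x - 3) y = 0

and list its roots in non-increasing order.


Divide by x^2 to reach normal form y'' + P_1(x) y' + P_2(x) y = 0 with P_1(x) = 3 - 1/x and P_2(x) = 1/x - 3/x^2.
x = 0 is a singular point because the y'-coefficient 3 - 1/x has a pole at x = 0 and the y-coefficient 1/x - 3/x^2 has a pole at x = 0.
It is a regular singular point because x P_1(x) = p(x) = 3x - 1 and x^2 P_2(x) = q(x) = x - 3 are polynomials, hence analytic at x = 0.
p(0) = -1,  q(0) = -3.
Indicial equation: r(r-1) + p(0) r + q(0) = 0, i.e. r^2 + (p(0) - 1) r + q(0) = 0, i.e. r^2 - 2 r - 3 = 0.
Discriminant: (-2)^2 - 4(-3) = 16, so r = (2 ± 4)/2.
Solving: r_1 = 3, r_2 = -1.

indicial: r^2 - 2 r - 3 = 0; roots r_1 = 3, r_2 = -1


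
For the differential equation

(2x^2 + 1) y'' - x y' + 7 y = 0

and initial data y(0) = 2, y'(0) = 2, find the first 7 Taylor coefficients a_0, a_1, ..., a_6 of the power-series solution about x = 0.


Ansatz: y(x) = sum_{n>=0} a_n x^n, so y'(x) = sum_{n>=1} n a_n x^(n-1) and y''(x) = sum_{n>=2} n(n-1) a_n x^(n-2).
Substitute into P(x) y'' + Q(x) y' + R(x) y = 0 with P(x) = 2x^2 + 1, Q(x) = -x, R(x) = 7, and match powers of x.
Initial conditions: a_0 = 2, a_1 = 2.
Setting the coefficient of each power of x to zero and solving order by order (substituting the coefficients already found):
  x^0: 2 a_2 + 7 a_0 = 0  ->  2 a_2 = -7 a_0 = -14  ->  a_2 = -7
  x^1: 6 a_3 + 6 a_1 = 0  ->  6 a_3 = -6 a_1 = -12  ->  a_3 = -2
  x^2: 12 a_4 + 9 a_2 = 0  ->  12 a_4 = -9 a_2 = 63  ->  a_4 = 21/4
  x^3: 20 a_5 + 16 a_3 = 0  ->  20 a_5 = -16 a_3 = 32  ->  a_5 = 8/5
  x^4: 30 a_6 + 27 a_4 = 0  ->  30 a_6 = -27 a_4 = -567/4  ->  a_6 = -189/40
Truncated series: y(x) = 2 + 2 x - 7 x^2 - 2 x^3 + (21/4) x^4 + (8/5) x^5 - (189/40) x^6 + O(x^7).

a_0 = 2; a_1 = 2; a_2 = -7; a_3 = -2; a_4 = 21/4; a_5 = 8/5; a_6 = -189/40


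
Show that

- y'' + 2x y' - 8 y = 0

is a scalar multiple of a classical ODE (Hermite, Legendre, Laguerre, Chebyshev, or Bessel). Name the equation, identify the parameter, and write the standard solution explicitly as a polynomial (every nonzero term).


All three coefficients share the factor -1; dividing through by -1 gives  y'' - 2x y' + 8 y = 0.
This matches the Hermite equation y'' - 2x y' + 2n y = 0 with 2n = 8, so n = 4; the polynomial solution is H_4(x).
With y = sum_k a_k x^k, matching x^k gives (k+2)(k+1) a_{k+2} = 2(k - n) a_k = 2(k - 4) a_k. The right side vanishes at k = 4, so the series with the parity of 4 terminates at degree 4.
Standard normalization: leading coefficient of H_n is 2^n, so a_4 = 2^4 = 16. Work downward with a_k = (k+1)(k+2) a_{k+2} / (2(k - n)):
  a_2 = (3)(4)(16) / (2(2 - 4)) = 192/(-4) = -48
  a_0 = (1)(2)(-48) / (2(0 - 4)) = -96/(-8) = 12
Hence H_4(x) = 16 x^4 - 48 x^2 + 12.

H_4(x); series = 16 x^4 - 48 x^2 + 12


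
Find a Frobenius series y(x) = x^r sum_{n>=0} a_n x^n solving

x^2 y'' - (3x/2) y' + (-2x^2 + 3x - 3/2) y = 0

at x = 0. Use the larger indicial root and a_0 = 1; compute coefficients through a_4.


Write in Frobenius form y'' + (p(x)/x) y' + (q(x)/x^2) y = 0:
  p(x) = -3/2,  q(x) = -2x^2 + 3x - 3/2.
Indicial equation: r(r-1) + (-3/2) r + (-3/2) = 0 -> roots r_1 = 3, r_2 = -1/2.
Take r = r_1 = 3. Let y(x) = x^r sum_{n>=0} a_n x^n with a_0 = 1.
Substitute y = x^r sum a_n x^n and match x^{r+n}. The recurrence is
  D(n) a_n + 3 a_{n-1} - 2 a_{n-2} = 0,  where D(n) = (r+n)(r+n-1) + (-3/2)(r+n) + (-3/2).
  a_n = [-3 a_{n-1} + 2 a_{n-2}] / D(n).
Since the indicial polynomial factors as (r - r_1)(r - r_2), D(n) = (r_1 + n - r_1)(r_1 + n - r_2) = n(n + 7/2).
Evaluating step by step (a_0 = 1):
  n = 1: D(1) = 1(1 + 7/2) = 9/2; numerator = -3(1) = -3; a_1 = (-3)/(9/2) = -2/3
  n = 2: D(2) = 2(2 + 7/2) = 11; numerator = -3(-2/3) + 2(1) = 4; a_2 = (4)/(11) = 4/11
  n = 3: D(3) = 3(3 + 7/2) = 39/2; numerator = -3(4/11) + 2(-2/3) = -80/33; a_3 = (-80/33)/(39/2) = -160/1287
  n = 4: D(4) = 4(4 + 7/2) = 30; numerator = -3(-160/1287) + 2(4/11) = 472/429; a_4 = (472/429)/(30) = 236/6435

r = 3; a_0 = 1; a_1 = -2/3; a_2 = 4/11; a_3 = -160/1287; a_4 = 236/6435


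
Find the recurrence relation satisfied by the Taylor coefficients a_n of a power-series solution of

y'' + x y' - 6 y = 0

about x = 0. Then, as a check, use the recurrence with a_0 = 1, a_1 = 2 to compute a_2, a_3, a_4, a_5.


Substitute y = sum_n a_n x^n.
y''(x) has coefficient (n+2)(n+1) a_{n+2} at x^n;
x y'(x) has coefficient n a_n at x^n (shift);
-6 y(x) has coefficient -6 a_n at x^n.
Matching x^n: (n+2)(n+1) a_{n+2} + (n - 6) a_n = 0.
Thus a_{n+2} = (-n + 6) / ((n+1)(n+2)) * a_n.

Check with a_0 = 1, a_1 = 2 (apply the recurrence for n = 0, 1, 2, 3): a_0 = 1, a_1 = 2, a_2 = 3, a_3 = 5/3, a_4 = 1, a_5 = 1/4.

a_(n+2) = (-n + 6) / ((n+1)(n+2)) * a_n; check: a_0 = 1, a_1 = 2, a_2 = 3, a_3 = 5/3, a_4 = 1, a_5 = 1/4


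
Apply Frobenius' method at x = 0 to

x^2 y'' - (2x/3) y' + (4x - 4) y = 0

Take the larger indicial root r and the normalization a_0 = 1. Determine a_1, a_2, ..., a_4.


Write in Frobenius form y'' + (p(x)/x) y' + (q(x)/x^2) y = 0:
  p(x) = -2/3,  q(x) = 4x - 4.
Indicial equation: r(r-1) + (-2/3) r + (-4) = 0 -> roots r_1 = 3, r_2 = -4/3.
Take r = r_1 = 3. Let y(x) = x^r sum_{n>=0} a_n x^n with a_0 = 1.
Substitute y = x^r sum a_n x^n and match x^{r+n}. The recurrence is
  D(n) a_n + 4 a_{n-1} = 0,  where D(n) = (r+n)(r+n-1) + (-2/3)(r+n) + (-4).
  a_n = -4 / D(n) * a_{n-1}.
Since the indicial polynomial factors as (r - r_1)(r - r_2), D(n) = (r_1 + n - r_1)(r_1 + n - r_2) = n(n + 13/3).
Evaluating step by step (a_0 = 1):
  n = 1: D(1) = 1(1 + 13/3) = 16/3; numerator = -4(1) = -4; a_1 = (-4)/(16/3) = -3/4
  n = 2: D(2) = 2(2 + 13/3) = 38/3; numerator = -4(-3/4) = 3; a_2 = (3)/(38/3) = 9/38
  n = 3: D(3) = 3(3 + 13/3) = 22; numerator = -4(9/38) = -18/19; a_3 = (-18/19)/(22) = -9/209
  n = 4: D(4) = 4(4 + 13/3) = 100/3; numerator = -4(-9/209) = 36/209; a_4 = (36/209)/(100/3) = 27/5225

r = 3; a_0 = 1; a_1 = -3/4; a_2 = 9/38; a_3 = -9/209; a_4 = 27/5225


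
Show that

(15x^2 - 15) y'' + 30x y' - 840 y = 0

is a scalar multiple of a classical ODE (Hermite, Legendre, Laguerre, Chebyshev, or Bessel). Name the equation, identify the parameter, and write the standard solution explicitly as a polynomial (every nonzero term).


All three coefficients share the factor -15; dividing through by -15 gives  (1 - x^2) y'' - 2x y' + 56 y = 0.
This matches the Legendre equation (1 - x^2) y'' - 2x y' + n(n+1) y = 0 (note the -2x y' term) with n(n+1) = 56, so n = 7; the polynomial solution is P_7(x).
With y = sum_k a_k x^k, matching x^k gives (k+2)(k+1) a_{k+2} = [k(k+1) - n(n+1)] a_k = (k - 7)(k + 8) a_k. The right side vanishes at k = 7, so the series with the parity of 7 terminates at degree 7.
Standard normalization (P_n(1) = 1): leading coefficient (2n)!/(2^n (n!)^2) = 87178291200/(128*25401600) = 429/16, so a_7 = 429/16. Work downward with a_k = (k+1)(k+2) a_{k+2} / ((k - 7)(k + 8)):
  a_5 = (6)(7)(429/16) / ((5 - 7)(5 + 8)) = (9009/8)/(-26) = -693/16
  a_3 = (4)(5)(-693/16) / ((3 - 7)(3 + 8)) = (-3465/4)/(-44) = 315/16
  a_1 = (2)(3)(315/16) / ((1 - 7)(1 + 8)) = (945/8)/(-54) = -35/16
Hence P_7(x) = 429 x^7/16 - 693 x^5/16 + 315 x^3/16 - 35 x/16.

P_7(x); series = 429 x^7/16 - 693 x^5/16 + 315 x^3/16 - 35 x/16


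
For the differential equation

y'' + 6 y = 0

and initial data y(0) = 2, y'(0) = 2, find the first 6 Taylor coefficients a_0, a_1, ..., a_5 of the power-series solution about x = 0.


Ansatz: y(x) = sum_{n>=0} a_n x^n, so y'(x) = sum_{n>=1} n a_n x^(n-1) and y''(x) = sum_{n>=2} n(n-1) a_n x^(n-2).
Substitute into P(x) y'' + Q(x) y' + R(x) y = 0 with P(x) = 1, Q(x) = 0, R(x) = 6, and match powers of x.
Initial conditions: a_0 = 2, a_1 = 2.
Setting the coefficient of each power of x to zero and solving order by order (substituting the coefficients already found):
  x^0: 2 a_2 + 6 a_0 = 0  ->  2 a_2 = -6 a_0 = -12  ->  a_2 = -6
  x^1: 6 a_3 + 6 a_1 = 0  ->  6 a_3 = -6 a_1 = -12  ->  a_3 = -2
  x^2: 12 a_4 + 6 a_2 = 0  ->  12 a_4 = -6 a_2 = 36  ->  a_4 = 3
  x^3: 20 a_5 + 6 a_3 = 0  ->  20 a_5 = -6 a_3 = 12  ->  a_5 = 3/5
Truncated series: y(x) = 2 + 2 x - 6 x^2 - 2 x^3 + 3 x^4 + (3/5) x^5 + O(x^6).

a_0 = 2; a_1 = 2; a_2 = -6; a_3 = -2; a_4 = 3; a_5 = 3/5


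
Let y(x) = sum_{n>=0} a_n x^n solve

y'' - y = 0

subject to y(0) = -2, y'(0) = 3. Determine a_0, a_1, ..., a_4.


Ansatz: y(x) = sum_{n>=0} a_n x^n, so y'(x) = sum_{n>=1} n a_n x^(n-1) and y''(x) = sum_{n>=2} n(n-1) a_n x^(n-2).
Substitute into P(x) y'' + Q(x) y' + R(x) y = 0 with P(x) = 1, Q(x) = 0, R(x) = -1, and match powers of x.
Initial conditions: a_0 = -2, a_1 = 3.
Setting the coefficient of each power of x to zero and solving order by order (substituting the coefficients already found):
  x^0: 2 a_2 - a_0 = 0  ->  2 a_2 = a_0 = -2  ->  a_2 = -1
  x^1: 6 a_3 - a_1 = 0  ->  6 a_3 = a_1 = 3  ->  a_3 = 1/2
  x^2: 12 a_4 - a_2 = 0  ->  12 a_4 = a_2 = -1  ->  a_4 = -1/12
Truncated series: y(x) = -2 + 3 x - x^2 + (1/2) x^3 - (1/12) x^4 + O(x^5).

a_0 = -2; a_1 = 3; a_2 = -1; a_3 = 1/2; a_4 = -1/12


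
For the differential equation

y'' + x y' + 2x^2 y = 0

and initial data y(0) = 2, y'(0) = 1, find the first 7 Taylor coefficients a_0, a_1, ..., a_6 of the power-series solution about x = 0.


Ansatz: y(x) = sum_{n>=0} a_n x^n, so y'(x) = sum_{n>=1} n a_n x^(n-1) and y''(x) = sum_{n>=2} n(n-1) a_n x^(n-2).
Substitute into P(x) y'' + Q(x) y' + R(x) y = 0 with P(x) = 1, Q(x) = x, R(x) = 2x^2, and match powers of x.
Initial conditions: a_0 = 2, a_1 = 1.
Setting the coefficient of each power of x to zero and solving order by order (substituting the coefficients already found):
  x^0: 2 a_2 = 0  ->  a_2 = 0
  x^1: 6 a_3 + a_1 = 0  ->  6 a_3 = -a_1 = -1  ->  a_3 = -1/6
  x^2: 12 a_4 + 2 a_2 + 2 a_0 = 0  ->  12 a_4 = -2 a_2 - 2 a_0 = -4  ->  a_4 = -1/3
  x^3: 20 a_5 + 3 a_3 + 2 a_1 = 0  ->  20 a_5 = -3 a_3 - 2 a_1 = -3/2  ->  a_5 = -3/40
  x^4: 30 a_6 + 4 a_4 + 2 a_2 = 0  ->  30 a_6 = -4 a_4 - 2 a_2 = 4/3  ->  a_6 = 2/45
Truncated series: y(x) = 2 + x - (1/6) x^3 - (1/3) x^4 - (3/40) x^5 + (2/45) x^6 + O(x^7).

a_0 = 2; a_1 = 1; a_2 = 0; a_3 = -1/6; a_4 = -1/3; a_5 = -3/40; a_6 = 2/45


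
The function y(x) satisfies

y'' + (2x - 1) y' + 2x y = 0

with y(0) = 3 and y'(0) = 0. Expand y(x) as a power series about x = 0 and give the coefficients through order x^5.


Ansatz: y(x) = sum_{n>=0} a_n x^n, so y'(x) = sum_{n>=1} n a_n x^(n-1) and y''(x) = sum_{n>=2} n(n-1) a_n x^(n-2).
Substitute into P(x) y'' + Q(x) y' + R(x) y = 0 with P(x) = 1, Q(x) = 2x - 1, R(x) = 2x, and match powers of x.
Initial conditions: a_0 = 3, a_1 = 0.
Setting the coefficient of each power of x to zero and solving order by order (substituting the coefficients already found):
  x^0: 2 a_2 - a_1 = 0  ->  2 a_2 = a_1 = 0  ->  a_2 = 0
  x^1: 6 a_3 - 2 a_2 + 2 a_1 + 2 a_0 = 0  ->  6 a_3 = 2 a_2 - 2 a_1 - 2 a_0 = -6  ->  a_3 = -1
  x^2: 12 a_4 - 3 a_3 + 4 a_2 + 2 a_1 = 0  ->  12 a_4 = 3 a_3 - 4 a_2 - 2 a_1 = -3  ->  a_4 = -1/4
  x^3: 20 a_5 - 4 a_4 + 6 a_3 + 2 a_2 = 0  ->  20 a_5 = 4 a_4 - 6 a_3 - 2 a_2 = 5  ->  a_5 = 1/4
Truncated series: y(x) = 3 - x^3 - (1/4) x^4 + (1/4) x^5 + O(x^6).

a_0 = 3; a_1 = 0; a_2 = 0; a_3 = -1; a_4 = -1/4; a_5 = 1/4


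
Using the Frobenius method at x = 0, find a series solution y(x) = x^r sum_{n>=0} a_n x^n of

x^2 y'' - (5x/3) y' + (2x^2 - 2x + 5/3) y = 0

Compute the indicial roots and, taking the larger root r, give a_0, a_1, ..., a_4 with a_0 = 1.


Write in Frobenius form y'' + (p(x)/x) y' + (q(x)/x^2) y = 0:
  p(x) = -5/3,  q(x) = 2x^2 - 2x + 5/3.
Indicial equation: r(r-1) + (-5/3) r + (5/3) = 0 -> roots r_1 = 5/3, r_2 = 1.
Take r = r_1 = 5/3. Let y(x) = x^r sum_{n>=0} a_n x^n with a_0 = 1.
Substitute y = x^r sum a_n x^n and match x^{r+n}. The recurrence is
  D(n) a_n - 2 a_{n-1} + 2 a_{n-2} = 0,  where D(n) = (r+n)(r+n-1) + (-5/3)(r+n) + (5/3).
  a_n = [2 a_{n-1} - 2 a_{n-2}] / D(n).
Since the indicial polynomial factors as (r - r_1)(r - r_2), D(n) = (r_1 + n - r_1)(r_1 + n - r_2) = n(n + 2/3).
Evaluating step by step (a_0 = 1):
  n = 1: D(1) = 1(1 + 2/3) = 5/3; numerator = 2(1) = 2; a_1 = (2)/(5/3) = 6/5
  n = 2: D(2) = 2(2 + 2/3) = 16/3; numerator = 2(6/5) - 2(1) = 2/5; a_2 = (2/5)/(16/3) = 3/40
  n = 3: D(3) = 3(3 + 2/3) = 11; numerator = 2(3/40) - 2(6/5) = -9/4; a_3 = (-9/4)/(11) = -9/44
  n = 4: D(4) = 4(4 + 2/3) = 56/3; numerator = 2(-9/44) - 2(3/40) = -123/220; a_4 = (-123/220)/(56/3) = -369/12320

r = 5/3; a_0 = 1; a_1 = 6/5; a_2 = 3/40; a_3 = -9/44; a_4 = -369/12320
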